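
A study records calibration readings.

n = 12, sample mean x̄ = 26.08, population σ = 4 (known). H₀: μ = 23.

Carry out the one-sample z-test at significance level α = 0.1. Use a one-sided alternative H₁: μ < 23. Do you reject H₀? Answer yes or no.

SE = σ/√n = 4/√12 = 1.1547
z = (x̄−μ₀)/SE = (26.08−23)/1.1547 = 2.6674
p-value (one-sided, H₁ less) = 0.99618
At α=0.1: p ≥ α → fail to reject H₀

reject H₀: no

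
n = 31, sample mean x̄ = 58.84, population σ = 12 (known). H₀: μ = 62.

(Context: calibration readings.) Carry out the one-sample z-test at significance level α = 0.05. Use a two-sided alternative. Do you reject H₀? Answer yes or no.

SE = σ/√n = 12/√31 = 2.1553
z = (x̄−μ₀)/SE = (58.84−62)/2.1553 = -1.4662
p-value (two-sided) = 0.14260
At α=0.05: p ≥ α → fail to reject H₀

reject H₀: no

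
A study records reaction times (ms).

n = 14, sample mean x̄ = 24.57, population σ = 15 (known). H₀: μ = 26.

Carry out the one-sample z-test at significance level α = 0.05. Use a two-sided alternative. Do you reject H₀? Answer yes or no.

SE = σ/√n = 15/√14 = 4.0089
z = (x̄−μ₀)/SE = (24.57−26)/4.0089 = -0.3567
p-value (two-sided) = 0.72131
At α=0.05: p ≥ α → fail to reject H₀

reject H₀: no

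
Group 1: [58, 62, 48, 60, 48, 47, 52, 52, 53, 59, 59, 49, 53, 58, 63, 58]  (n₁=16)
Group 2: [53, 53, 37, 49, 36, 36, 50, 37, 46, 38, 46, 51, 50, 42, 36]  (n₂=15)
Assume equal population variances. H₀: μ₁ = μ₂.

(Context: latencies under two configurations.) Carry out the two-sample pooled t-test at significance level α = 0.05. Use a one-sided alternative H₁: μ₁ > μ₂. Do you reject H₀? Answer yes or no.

x̄₁=54.938, s₁=5.297, n₁=16
x̄₂=44.000, s₂=6.793, n₂=15
s_p² = [15·5.297² + 14·6.793²]/29 = 36.7909
SE = √(s_p²·(1/16+1/15)) = 2.1799
t = (54.938−44.000)/2.1799 = 5.0173
df = 29
p-value (one-sided, H₁ greater) = 0.00001
At α=0.05: p < α → reject H₀

reject H₀: yes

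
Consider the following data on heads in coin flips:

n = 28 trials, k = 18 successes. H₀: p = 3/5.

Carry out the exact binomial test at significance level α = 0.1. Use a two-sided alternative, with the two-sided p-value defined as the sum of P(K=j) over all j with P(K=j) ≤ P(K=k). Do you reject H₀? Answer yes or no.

reject H₀: no

Exact binomial: n=28, k=18, p₀=3/5=0.6000
P(X=j) = C(n,j)·p₀^j·(1−p₀)^(n−j); p = Σ P(X=j) over j with P(X=j) ≤ P(X=18)
p-value (two-sided) = 0.70356
At α=0.1: p ≥ α → fail to reject H₀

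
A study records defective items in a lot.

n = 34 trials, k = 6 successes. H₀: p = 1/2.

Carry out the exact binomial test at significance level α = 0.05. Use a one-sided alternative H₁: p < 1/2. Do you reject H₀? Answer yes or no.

reject H₀: yes

Exact binomial: n=34, k=6, p₀=1/2=0.5000
P(X≤6) from Σ C(n,i)·p₀^i·(1−p₀)^(n−i)
p-value (one-sided, H₁ less) = 0.00010
At α=0.05: p < α → reject H₀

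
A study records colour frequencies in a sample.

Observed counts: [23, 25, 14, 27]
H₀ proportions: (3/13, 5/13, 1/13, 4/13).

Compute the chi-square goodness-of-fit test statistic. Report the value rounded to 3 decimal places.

n = 89; E_i = n·p_i = [20.54, 34.23, 6.85, 27.38]
χ² = (23−20.54)²/20.54 + (25−34.23)²/34.23 + (14−6.85)²/6.85 + (27−27.38)²/27.38 = 10.2650
df = 3

test statistic = 10.265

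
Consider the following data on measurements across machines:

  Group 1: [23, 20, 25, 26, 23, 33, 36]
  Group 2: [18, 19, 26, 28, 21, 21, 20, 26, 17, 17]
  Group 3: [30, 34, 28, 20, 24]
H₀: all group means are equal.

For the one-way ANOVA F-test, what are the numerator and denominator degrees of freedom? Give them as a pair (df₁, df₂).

k = 3 groups, N = 22 total
df = (k−1, N−k) = (3−1, 22−3) = (2, 19)

degrees of freedom = [2, 19]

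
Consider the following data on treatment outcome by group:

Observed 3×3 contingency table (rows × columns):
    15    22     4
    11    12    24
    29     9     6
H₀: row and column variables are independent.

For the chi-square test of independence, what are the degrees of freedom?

df = (r−1)(c−1) = (3−1)·(3−1) = 4

degrees of freedom = 4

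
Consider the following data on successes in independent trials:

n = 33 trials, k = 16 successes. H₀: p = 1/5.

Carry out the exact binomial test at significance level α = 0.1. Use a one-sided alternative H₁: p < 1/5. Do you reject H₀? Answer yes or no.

Exact binomial: n=33, k=16, p₀=1/5=0.2000
P(X≤16) from Σ C(n,i)·p₀^i·(1−p₀)^(n−i)
p-value (one-sided, H₁ less) = 0.99995
At α=0.1: p ≥ α → fail to reject H₀

reject H₀: no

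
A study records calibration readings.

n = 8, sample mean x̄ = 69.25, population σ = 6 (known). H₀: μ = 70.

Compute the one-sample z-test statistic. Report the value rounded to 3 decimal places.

test statistic = -0.354

SE = σ/√n = 6/√8 = 2.1213
z = (x̄−μ₀)/SE = (69.25−70)/2.1213 = -0.3536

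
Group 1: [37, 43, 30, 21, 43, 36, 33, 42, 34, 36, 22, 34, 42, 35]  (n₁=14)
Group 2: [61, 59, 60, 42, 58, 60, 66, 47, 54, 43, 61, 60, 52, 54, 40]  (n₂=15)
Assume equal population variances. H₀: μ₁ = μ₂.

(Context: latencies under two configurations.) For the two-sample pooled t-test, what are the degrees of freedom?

df = n₁ + n₂ − 2 = 14 + 15 − 2 = 27

degrees of freedom = 27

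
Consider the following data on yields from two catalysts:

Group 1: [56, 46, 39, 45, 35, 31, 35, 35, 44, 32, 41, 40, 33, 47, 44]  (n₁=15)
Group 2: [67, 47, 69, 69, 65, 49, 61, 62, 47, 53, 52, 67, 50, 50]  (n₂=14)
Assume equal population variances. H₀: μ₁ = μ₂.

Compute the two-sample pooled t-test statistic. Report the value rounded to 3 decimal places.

x̄₁=40.200, s₁=6.910, n₁=15
x̄₂=57.714, s₂=8.722, n₂=14
s_p² = [14·6.910² + 13·8.722²]/27 = 61.3799
SE = √(s_p²·(1/15+1/14)) = 2.9114
t = (40.200−57.714)/2.9114 = -6.0158
df = 27

test statistic = -6.016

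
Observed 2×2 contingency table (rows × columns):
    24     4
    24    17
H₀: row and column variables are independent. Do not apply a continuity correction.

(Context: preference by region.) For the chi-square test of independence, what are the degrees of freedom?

df = (r−1)(c−1) = (2−1)·(2−1) = 1

degrees of freedom = 1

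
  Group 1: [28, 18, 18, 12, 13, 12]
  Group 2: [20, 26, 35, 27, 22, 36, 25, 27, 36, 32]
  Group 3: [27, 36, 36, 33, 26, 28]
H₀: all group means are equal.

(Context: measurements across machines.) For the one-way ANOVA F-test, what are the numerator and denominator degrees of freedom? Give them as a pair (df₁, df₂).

k = 3 groups, N = 22 total
df = (k−1, N−k) = (3−1, 22−3) = (2, 19)

degrees of freedom = [2, 19]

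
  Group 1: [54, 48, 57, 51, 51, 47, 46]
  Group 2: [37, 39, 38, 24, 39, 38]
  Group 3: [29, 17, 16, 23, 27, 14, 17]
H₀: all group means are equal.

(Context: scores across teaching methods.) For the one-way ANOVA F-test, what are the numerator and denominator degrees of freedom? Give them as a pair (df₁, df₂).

k = 3 groups, N = 20 total
df = (k−1, N−k) = (3−1, 20−3) = (2, 17)

degrees of freedom = [2, 17]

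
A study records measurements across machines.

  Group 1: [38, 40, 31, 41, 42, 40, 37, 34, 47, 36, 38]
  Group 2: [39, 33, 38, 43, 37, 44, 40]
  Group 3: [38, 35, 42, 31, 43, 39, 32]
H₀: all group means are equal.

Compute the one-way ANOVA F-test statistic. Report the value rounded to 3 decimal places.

test statistic = 0.418

Group means [38.55, 39.14, 37.14], grand mean 38.320
SSB = Σnᵢ(x̄ᵢ−x̄)² = 14.998; SSW = ΣΣ(x−x̄ᵢ)² = 394.442
MSB = 14.998/2 = 7.4992; MSW = 394.442/22 = 17.9292
F = MSB/MSW = 0.4183
df = (2, 22)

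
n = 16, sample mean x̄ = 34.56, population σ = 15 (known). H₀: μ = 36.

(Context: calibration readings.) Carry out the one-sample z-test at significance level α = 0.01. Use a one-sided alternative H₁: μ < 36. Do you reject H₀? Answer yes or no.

reject H₀: no

SE = σ/√n = 15/√16 = 3.7500
z = (x̄−μ₀)/SE = (34.56−36)/3.7500 = -0.3840
p-value (one-sided, H₁ less) = 0.35049
At α=0.01: p ≥ α → fail to reject H₀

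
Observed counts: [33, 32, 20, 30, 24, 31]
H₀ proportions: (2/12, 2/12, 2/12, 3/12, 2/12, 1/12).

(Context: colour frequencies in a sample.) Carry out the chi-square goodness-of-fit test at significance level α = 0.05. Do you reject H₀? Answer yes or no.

reject H₀: yes

n = 170; E_i = n·p_i = [28.33, 28.33, 28.33, 42.50, 28.33, 14.17]
χ² = (33−28.33)²/28.33 + (32−28.33)²/28.33 + (20−28.33)²/28.33 + (30−42.50)²/42.50 + (24−28.33)²/28.33 + (31−14.17)²/14.17 = 28.0353
df = 5
p-value (upper-tail) = 0.00004
At α=0.05: p < α → reject H₀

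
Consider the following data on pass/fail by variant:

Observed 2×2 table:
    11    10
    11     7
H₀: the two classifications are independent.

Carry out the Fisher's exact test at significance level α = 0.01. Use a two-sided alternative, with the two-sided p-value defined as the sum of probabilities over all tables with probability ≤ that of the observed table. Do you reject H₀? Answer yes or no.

Margins: r₁=21, r₂=18, c₁=22, c₂=17, n=39
p_obs = C(21,11)·C(18,11)/C(39,22); sum pmf over tables with pmf ≤ p_obs
p-value (two-sided) = 0.74791
At α=0.01: p ≥ α → fail to reject H₀

reject H₀: no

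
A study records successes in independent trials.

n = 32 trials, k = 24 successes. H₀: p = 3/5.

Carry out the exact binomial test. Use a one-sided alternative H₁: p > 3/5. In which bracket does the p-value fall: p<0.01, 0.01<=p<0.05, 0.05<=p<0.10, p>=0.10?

p-value bracket: 0.05<=p<0.10

Exact binomial: n=32, k=24, p₀=3/5=0.6000
P(X≥24) from Σ C(n,i)·p₀^i·(1−p₀)^(n−i)
p-value (one-sided, H₁ greater) = 0.05748
→ bracket: 0.05<=p<0.10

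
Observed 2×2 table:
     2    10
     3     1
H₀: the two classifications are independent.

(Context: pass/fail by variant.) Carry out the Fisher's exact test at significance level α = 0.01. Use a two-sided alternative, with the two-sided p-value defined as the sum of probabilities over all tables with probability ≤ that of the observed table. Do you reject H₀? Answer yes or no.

Margins: r₁=12, r₂=4, c₁=5, c₂=11, n=16
p_obs = C(12,2)·C(4,3)/C(16,5); sum pmf over tables with pmf ≤ p_obs
p-value (two-sided) = 0.06319
At α=0.01: p ≥ α → fail to reject H₀

reject H₀: no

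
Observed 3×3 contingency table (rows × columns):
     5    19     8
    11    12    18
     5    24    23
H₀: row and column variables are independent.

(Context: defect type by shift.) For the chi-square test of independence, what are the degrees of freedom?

degrees of freedom = 4

df = (r−1)(c−1) = (3−1)·(3−1) = 4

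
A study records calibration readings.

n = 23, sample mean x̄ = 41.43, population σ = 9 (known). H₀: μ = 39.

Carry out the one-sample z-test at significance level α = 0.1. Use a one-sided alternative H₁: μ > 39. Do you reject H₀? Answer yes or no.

SE = σ/√n = 9/√23 = 1.8766
z = (x̄−μ₀)/SE = (41.43−39)/1.8766 = 1.2949
p-value (one-sided, H₁ greater) = 0.09768
At α=0.1: p < α → reject H₀

reject H₀: yes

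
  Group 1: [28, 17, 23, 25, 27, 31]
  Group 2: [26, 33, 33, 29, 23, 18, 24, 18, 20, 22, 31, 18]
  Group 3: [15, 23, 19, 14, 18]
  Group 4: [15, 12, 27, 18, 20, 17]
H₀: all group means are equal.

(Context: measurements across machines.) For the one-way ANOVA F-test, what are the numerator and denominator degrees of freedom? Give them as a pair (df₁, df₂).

degrees of freedom = [3, 25]

k = 4 groups, N = 29 total
df = (k−1, N−k) = (4−1, 29−4) = (3, 25)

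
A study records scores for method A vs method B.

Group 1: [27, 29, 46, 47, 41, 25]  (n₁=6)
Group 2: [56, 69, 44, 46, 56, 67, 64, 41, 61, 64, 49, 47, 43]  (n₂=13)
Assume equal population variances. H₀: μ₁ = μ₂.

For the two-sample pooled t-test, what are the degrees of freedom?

df = n₁ + n₂ − 2 = 6 + 13 − 2 = 17

degrees of freedom = 17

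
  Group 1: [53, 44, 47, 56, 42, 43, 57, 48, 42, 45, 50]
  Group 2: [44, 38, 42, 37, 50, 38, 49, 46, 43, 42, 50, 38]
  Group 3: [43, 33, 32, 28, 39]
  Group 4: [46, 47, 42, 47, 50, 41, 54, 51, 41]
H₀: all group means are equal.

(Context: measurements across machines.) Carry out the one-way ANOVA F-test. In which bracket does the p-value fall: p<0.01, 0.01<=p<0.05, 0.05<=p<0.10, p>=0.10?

Group means [47.91, 43.08, 35.00, 46.56], grand mean 44.270
SSB = Σnᵢ(x̄ᵢ−x̄)² = 639.249; SSW = ΣΣ(x−x̄ᵢ)² = 866.048
MSB = 639.249/3 = 213.0831; MSW = 866.048/33 = 26.2439
F = MSB/MSW = 8.1193
df = (3, 33)
p-value (upper-tail) = 0.00035
→ bracket: p<0.01

p-value bracket: p<0.01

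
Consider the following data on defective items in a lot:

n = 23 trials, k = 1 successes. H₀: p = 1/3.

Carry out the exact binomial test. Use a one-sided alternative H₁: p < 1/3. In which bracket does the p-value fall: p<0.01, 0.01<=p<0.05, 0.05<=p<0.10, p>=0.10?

Exact binomial: n=23, k=1, p₀=1/3=0.3333
P(X≤1) from Σ C(n,i)·p₀^i·(1−p₀)^(n−i)
p-value (one-sided, H₁ less) = 0.00111
→ bracket: p<0.01

p-value bracket: p<0.01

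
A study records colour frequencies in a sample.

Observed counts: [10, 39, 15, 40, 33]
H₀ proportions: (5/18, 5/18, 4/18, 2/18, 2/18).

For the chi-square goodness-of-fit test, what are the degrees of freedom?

df = k − 1 = 5 − 1 = 4

degrees of freedom = 4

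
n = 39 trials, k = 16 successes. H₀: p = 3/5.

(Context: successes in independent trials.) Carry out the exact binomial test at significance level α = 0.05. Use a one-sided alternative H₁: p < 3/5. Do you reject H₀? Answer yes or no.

reject H₀: yes

Exact binomial: n=39, k=16, p₀=3/5=0.6000
P(X≤16) from Σ C(n,i)·p₀^i·(1−p₀)^(n−i)
p-value (one-sided, H₁ less) = 0.01283
At α=0.05: p < α → reject H₀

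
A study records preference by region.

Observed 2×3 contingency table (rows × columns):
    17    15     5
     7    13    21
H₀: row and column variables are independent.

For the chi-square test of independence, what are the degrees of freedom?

df = (r−1)(c−1) = (2−1)·(3−1) = 2

degrees of freedom = 2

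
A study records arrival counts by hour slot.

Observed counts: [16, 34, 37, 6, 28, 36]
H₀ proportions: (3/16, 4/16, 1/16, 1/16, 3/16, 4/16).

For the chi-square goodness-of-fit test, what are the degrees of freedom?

df = k − 1 = 6 − 1 = 5

degrees of freedom = 5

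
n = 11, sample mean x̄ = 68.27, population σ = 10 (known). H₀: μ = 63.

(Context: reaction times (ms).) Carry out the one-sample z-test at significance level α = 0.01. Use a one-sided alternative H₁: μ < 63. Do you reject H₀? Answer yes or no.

reject H₀: no

SE = σ/√n = 10/√11 = 3.0151
z = (x̄−μ₀)/SE = (68.27−63)/3.0151 = 1.7479
p-value (one-sided, H₁ less) = 0.95976
At α=0.01: p ≥ α → fail to reject H₀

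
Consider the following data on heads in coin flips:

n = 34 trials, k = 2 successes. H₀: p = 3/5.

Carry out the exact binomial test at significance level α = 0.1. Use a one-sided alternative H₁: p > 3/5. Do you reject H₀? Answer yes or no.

reject H₀: no

Exact binomial: n=34, k=2, p₀=3/5=0.6000
P(X≥2) from Σ C(n,i)·p₀^i·(1−p₀)^(n−i)
p-value (one-sided, H₁ greater) = 1.00000
At α=0.1: p ≥ α → fail to reject H₀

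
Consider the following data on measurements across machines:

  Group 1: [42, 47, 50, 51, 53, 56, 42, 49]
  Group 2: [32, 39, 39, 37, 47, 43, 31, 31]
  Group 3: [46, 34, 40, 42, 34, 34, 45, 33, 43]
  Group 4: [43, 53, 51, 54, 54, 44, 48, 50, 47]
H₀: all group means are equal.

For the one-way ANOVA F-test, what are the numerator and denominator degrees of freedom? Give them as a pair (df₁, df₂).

k = 4 groups, N = 34 total
df = (k−1, N−k) = (4−1, 34−4) = (3, 30)

degrees of freedom = [3, 30]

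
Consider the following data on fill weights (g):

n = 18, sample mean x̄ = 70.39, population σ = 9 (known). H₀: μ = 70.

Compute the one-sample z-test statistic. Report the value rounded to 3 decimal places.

test statistic = 0.184

SE = σ/√n = 9/√18 = 2.1213
z = (x̄−μ₀)/SE = (70.39−70)/2.1213 = 0.1838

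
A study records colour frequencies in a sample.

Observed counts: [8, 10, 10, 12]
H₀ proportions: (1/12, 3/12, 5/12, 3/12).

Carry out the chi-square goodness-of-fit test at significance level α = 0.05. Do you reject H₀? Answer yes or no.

reject H₀: yes

n = 40; E_i = n·p_i = [3.33, 10.00, 16.67, 10.00]
χ² = (8−3.33)²/3.33 + (10−10.00)²/10.00 + (10−16.67)²/16.67 + (12−10.00)²/10.00 = 9.6000
df = 3
p-value (upper-tail) = 0.02229
At α=0.05: p < α → reject H₀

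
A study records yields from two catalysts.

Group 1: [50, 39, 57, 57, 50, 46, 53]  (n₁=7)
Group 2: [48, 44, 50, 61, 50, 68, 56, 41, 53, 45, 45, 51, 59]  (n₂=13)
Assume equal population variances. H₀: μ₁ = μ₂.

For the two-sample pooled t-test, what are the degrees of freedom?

df = n₁ + n₂ − 2 = 7 + 13 − 2 = 18

degrees of freedom = 18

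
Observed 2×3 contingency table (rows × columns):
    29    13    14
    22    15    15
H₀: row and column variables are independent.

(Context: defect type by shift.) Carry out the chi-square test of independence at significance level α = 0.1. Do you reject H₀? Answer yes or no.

reject H₀: no

Row totals [56, 52], col totals [51, 28, 29], n=108
χ² = (29−26.44)²/26.44 + (13−14.52)²/14.52 + (14−15.04)²/15.04 + (22−24.56)²/24.56 + (15−13.48)²/13.48 + (15−13.96)²/13.96 = 0.9913
df = 2
p-value (upper-tail) = 0.60916
At α=0.1: p ≥ α → fail to reject H₀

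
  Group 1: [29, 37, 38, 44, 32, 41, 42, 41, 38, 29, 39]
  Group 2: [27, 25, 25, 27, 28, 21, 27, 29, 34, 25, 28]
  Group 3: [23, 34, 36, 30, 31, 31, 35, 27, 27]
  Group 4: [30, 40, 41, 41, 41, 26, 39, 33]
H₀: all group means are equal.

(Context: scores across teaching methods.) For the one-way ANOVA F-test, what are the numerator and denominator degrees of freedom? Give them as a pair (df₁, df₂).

k = 4 groups, N = 39 total
df = (k−1, N−k) = (4−1, 39−4) = (3, 35)

degrees of freedom = [3, 35]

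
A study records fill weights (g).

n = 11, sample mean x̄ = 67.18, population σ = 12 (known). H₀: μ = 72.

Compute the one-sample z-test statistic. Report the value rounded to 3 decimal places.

test statistic = -1.332

SE = σ/√n = 12/√11 = 3.6181
z = (x̄−μ₀)/SE = (67.18−72)/3.6181 = -1.3322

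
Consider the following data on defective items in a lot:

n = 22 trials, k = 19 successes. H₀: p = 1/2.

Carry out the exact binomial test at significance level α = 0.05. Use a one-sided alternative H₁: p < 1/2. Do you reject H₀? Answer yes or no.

reject H₀: no

Exact binomial: n=22, k=19, p₀=1/2=0.5000
P(X≤19) from Σ C(n,i)·p₀^i·(1−p₀)^(n−i)
p-value (one-sided, H₁ less) = 0.99994
At α=0.05: p ≥ α → fail to reject H₀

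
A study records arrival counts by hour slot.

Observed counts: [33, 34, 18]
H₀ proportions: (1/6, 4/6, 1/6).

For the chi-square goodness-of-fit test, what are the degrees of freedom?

df = k − 1 = 3 − 1 = 2

degrees of freedom = 2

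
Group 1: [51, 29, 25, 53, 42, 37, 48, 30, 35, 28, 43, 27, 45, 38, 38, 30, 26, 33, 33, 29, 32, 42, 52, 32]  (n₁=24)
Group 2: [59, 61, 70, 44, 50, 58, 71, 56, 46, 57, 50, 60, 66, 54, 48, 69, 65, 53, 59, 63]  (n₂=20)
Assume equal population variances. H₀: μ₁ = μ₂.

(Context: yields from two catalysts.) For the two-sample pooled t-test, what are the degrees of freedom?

df = n₁ + n₂ − 2 = 24 + 20 − 2 = 42

degrees of freedom = 42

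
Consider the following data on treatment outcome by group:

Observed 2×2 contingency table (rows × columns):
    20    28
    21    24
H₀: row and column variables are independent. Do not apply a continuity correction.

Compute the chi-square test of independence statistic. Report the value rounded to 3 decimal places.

test statistic = 0.236

Row totals [48, 45], col totals [41, 52], n=93
χ² = (20−21.16)²/21.16 + (28−26.84)²/26.84 + (21−19.84)²/19.84 + (24−25.16)²/25.16 = 0.2356
df = 1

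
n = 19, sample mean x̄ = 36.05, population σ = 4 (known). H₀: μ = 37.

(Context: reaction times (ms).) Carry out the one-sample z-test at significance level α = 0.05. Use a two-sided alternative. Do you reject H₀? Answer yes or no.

reject H₀: no

SE = σ/√n = 4/√19 = 0.9177
z = (x̄−μ₀)/SE = (36.05−37)/0.9177 = -1.0352
p-value (two-sided) = 0.30056
At α=0.05: p ≥ α → fail to reject H₀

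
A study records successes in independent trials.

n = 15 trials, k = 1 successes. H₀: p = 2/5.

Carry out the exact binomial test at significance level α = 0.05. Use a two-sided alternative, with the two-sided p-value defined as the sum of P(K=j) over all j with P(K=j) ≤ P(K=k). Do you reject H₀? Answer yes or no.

Exact binomial: n=15, k=1, p₀=2/5=0.4000
P(X=j) = C(n,j)·p₀^j·(1−p₀)^(n−j); p = Σ P(X=j) over j with P(X=j) ≤ P(X=1)
p-value (two-sided) = 0.00710
At α=0.05: p < α → reject H₀

reject H₀: yes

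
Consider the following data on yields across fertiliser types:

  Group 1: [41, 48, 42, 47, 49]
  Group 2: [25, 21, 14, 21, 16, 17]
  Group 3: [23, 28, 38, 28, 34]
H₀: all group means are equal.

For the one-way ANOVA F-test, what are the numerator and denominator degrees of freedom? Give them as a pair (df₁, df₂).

k = 3 groups, N = 16 total
df = (k−1, N−k) = (3−1, 16−3) = (2, 13)

degrees of freedom = [2, 13]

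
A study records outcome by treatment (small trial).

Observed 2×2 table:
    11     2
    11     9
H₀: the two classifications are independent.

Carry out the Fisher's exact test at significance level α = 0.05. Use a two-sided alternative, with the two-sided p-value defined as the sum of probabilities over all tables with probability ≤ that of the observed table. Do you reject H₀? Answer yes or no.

Margins: r₁=13, r₂=20, c₁=22, c₂=11, n=33
p_obs = C(13,11)·C(20,11)/C(33,22); sum pmf over tables with pmf ≤ p_obs
p-value (two-sided) = 0.13224
At α=0.05: p ≥ α → fail to reject H₀

reject H₀: no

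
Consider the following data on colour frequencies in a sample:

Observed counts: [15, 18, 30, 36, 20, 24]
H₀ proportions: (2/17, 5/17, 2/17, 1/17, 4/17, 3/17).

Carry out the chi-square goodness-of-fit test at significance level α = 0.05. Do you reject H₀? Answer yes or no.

n = 143; E_i = n·p_i = [16.82, 42.06, 16.82, 8.41, 33.65, 25.24]
χ² = (15−16.82)²/16.82 + (18−42.06)²/42.06 + (30−16.82)²/16.82 + (36−8.41)²/8.41 + (20−33.65)²/33.65 + (24−25.24)²/25.24 = 120.3573
df = 5
p-value (upper-tail) = 0.00000
At α=0.05: p < α → reject H₀

reject H₀: yes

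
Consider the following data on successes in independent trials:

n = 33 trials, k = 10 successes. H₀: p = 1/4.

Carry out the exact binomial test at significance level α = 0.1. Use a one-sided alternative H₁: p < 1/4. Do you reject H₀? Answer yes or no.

Exact binomial: n=33, k=10, p₀=1/4=0.2500
P(X≤10) from Σ C(n,i)·p₀^i·(1−p₀)^(n−i)
p-value (one-sided, H₁ less) = 0.81897
At α=0.1: p ≥ α → fail to reject H₀

reject H₀: no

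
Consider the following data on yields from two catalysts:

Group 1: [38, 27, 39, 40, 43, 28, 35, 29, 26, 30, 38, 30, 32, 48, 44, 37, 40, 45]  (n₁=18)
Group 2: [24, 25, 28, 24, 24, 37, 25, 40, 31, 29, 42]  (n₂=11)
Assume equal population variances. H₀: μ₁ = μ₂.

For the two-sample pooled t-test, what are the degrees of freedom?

degrees of freedom = 27

df = n₁ + n₂ − 2 = 18 + 11 − 2 = 27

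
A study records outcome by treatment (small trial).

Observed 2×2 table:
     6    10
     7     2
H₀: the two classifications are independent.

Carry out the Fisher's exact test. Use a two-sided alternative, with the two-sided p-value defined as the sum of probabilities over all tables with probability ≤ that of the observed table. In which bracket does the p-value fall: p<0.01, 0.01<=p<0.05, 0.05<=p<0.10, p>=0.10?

p-value bracket: 0.05<=p<0.10

Margins: r₁=16, r₂=9, c₁=13, c₂=12, n=25
p_obs = C(16,6)·C(9,7)/C(25,13); sum pmf over tables with pmf ≤ p_obs
p-value (two-sided) = 0.09684
→ bracket: 0.05<=p<0.10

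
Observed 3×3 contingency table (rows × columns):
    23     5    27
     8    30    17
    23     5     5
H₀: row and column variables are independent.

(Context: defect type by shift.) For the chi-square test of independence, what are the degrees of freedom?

degrees of freedom = 4

df = (r−1)(c−1) = (3−1)·(3−1) = 4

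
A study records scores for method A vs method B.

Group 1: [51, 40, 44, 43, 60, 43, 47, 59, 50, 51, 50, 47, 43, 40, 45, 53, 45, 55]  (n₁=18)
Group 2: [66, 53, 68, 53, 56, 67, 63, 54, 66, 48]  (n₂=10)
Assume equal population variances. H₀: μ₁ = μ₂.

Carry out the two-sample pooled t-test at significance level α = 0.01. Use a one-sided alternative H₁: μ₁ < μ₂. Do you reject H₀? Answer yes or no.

x̄₁=48.111, s₁=5.960, n₁=18
x̄₂=59.400, s₂=7.336, n₂=10
s_p² = [17·5.960² + 9·7.336²]/26 = 41.8530
SE = √(s_p²·(1/18+1/10)) = 2.5516
t = (48.111−59.400)/2.5516 = -4.4243
df = 26
p-value (one-sided, H₁ less) = 0.00008
At α=0.01: p < α → reject H₀

reject H₀: yes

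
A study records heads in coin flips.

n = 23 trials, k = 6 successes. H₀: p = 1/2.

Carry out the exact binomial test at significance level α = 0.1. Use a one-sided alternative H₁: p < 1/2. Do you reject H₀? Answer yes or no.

reject H₀: yes

Exact binomial: n=23, k=6, p₀=1/2=0.5000
P(X≤6) from Σ C(n,i)·p₀^i·(1−p₀)^(n−i)
p-value (one-sided, H₁ less) = 0.01734
At α=0.1: p < α → reject H₀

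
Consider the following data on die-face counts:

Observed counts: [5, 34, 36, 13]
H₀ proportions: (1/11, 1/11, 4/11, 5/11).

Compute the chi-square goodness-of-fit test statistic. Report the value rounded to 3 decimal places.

test statistic = 104.350

n = 88; E_i = n·p_i = [8.00, 8.00, 32.00, 40.00]
χ² = (5−8.00)²/8.00 + (34−8.00)²/8.00 + (36−32.00)²/32.00 + (13−40.00)²/40.00 = 104.3500
df = 3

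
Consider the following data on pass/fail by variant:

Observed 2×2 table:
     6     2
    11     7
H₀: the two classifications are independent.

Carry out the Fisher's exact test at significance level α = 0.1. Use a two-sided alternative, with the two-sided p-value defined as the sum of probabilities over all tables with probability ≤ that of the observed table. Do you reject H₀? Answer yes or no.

reject H₀: no

Margins: r₁=8, r₂=18, c₁=17, c₂=9, n=26
p_obs = C(8,6)·C(18,11)/C(26,17); sum pmf over tables with pmf ≤ p_obs
p-value (two-sided) = 0.66729
At α=0.1: p ≥ α → fail to reject H₀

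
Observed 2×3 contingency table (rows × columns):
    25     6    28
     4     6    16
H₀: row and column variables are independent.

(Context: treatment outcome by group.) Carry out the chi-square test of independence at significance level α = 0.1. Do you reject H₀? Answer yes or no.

reject H₀: yes

Row totals [59, 26], col totals [29, 12, 44], n=85
χ² = (25−20.13)²/20.13 + (6−8.33)²/8.33 + (28−30.54)²/30.54 + (4−8.87)²/8.87 + (6−3.67)²/3.67 + (16−13.46)²/13.46 = 6.6738
df = 2
p-value (upper-tail) = 0.03555
At α=0.1: p < α → reject H₀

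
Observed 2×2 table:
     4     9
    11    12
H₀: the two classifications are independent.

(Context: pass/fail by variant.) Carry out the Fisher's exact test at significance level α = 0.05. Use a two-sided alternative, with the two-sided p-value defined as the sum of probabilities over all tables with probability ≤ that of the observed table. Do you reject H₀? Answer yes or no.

Margins: r₁=13, r₂=23, c₁=15, c₂=21, n=36
p_obs = C(13,4)·C(23,11)/C(36,15); sum pmf over tables with pmf ≤ p_obs
p-value (two-sided) = 0.48370
At α=0.05: p ≥ α → fail to reject H₀

reject H₀: no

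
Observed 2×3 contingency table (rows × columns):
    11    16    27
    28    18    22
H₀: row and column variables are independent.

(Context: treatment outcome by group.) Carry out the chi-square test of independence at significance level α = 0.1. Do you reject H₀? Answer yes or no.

Row totals [54, 68], col totals [39, 34, 49], n=122
χ² = (11−17.26)²/17.26 + (16−15.05)²/15.05 + (27−21.69)²/21.69 + (28−21.74)²/21.74 + (18−18.95)²/18.95 + (22−27.31)²/27.31 = 6.5174
df = 2
p-value (upper-tail) = 0.03844
At α=0.1: p < α → reject H₀

reject H₀: yes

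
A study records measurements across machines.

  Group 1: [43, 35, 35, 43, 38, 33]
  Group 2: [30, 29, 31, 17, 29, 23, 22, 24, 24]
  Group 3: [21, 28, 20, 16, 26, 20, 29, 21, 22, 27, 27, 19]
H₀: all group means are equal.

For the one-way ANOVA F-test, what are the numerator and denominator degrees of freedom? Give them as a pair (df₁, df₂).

k = 3 groups, N = 27 total
df = (k−1, N−k) = (3−1, 27−3) = (2, 24)

degrees of freedom = [2, 24]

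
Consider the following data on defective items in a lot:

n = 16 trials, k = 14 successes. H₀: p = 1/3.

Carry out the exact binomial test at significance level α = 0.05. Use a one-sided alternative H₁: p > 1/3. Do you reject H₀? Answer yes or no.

Exact binomial: n=16, k=14, p₀=1/3=0.3333
P(X≥14) from Σ C(n,i)·p₀^i·(1−p₀)^(n−i)
p-value (one-sided, H₁ greater) = 0.00001
At α=0.05: p < α → reject H₀

reject H₀: yes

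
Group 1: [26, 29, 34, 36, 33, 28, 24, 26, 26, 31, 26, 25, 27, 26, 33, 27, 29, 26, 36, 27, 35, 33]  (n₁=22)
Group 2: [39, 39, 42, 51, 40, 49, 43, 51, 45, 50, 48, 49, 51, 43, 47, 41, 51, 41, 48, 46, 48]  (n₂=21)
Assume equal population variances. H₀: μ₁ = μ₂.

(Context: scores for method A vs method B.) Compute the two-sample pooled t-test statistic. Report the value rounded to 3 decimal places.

test statistic = -13.316

x̄₁=29.227, s₁=3.891, n₁=22
x̄₂=45.810, s₂=4.273, n₂=21
s_p² = [21·3.891² + 20·4.273²]/41 = 16.6610
SE = √(s_p²·(1/22+1/21)) = 1.2453
t = (29.227−45.810)/1.2453 = -13.3162
df = 41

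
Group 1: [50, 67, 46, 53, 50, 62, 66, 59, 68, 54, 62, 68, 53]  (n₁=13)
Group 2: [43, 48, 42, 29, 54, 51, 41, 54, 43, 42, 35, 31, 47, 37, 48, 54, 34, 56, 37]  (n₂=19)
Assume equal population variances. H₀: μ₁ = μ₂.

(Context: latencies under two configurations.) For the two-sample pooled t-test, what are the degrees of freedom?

df = n₁ + n₂ − 2 = 13 + 19 − 2 = 30

degrees of freedom = 30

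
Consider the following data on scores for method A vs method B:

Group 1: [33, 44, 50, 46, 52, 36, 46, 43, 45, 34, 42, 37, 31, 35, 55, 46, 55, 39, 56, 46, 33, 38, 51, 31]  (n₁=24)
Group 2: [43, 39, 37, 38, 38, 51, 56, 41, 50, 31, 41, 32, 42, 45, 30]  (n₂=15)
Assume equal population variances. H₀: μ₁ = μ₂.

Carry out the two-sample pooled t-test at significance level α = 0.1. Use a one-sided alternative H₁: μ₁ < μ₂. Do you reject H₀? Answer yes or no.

x̄₁=42.667, s₁=7.938, n₁=24
x̄₂=40.933, s₂=7.401, n₂=15
s_p² = [23·7.938² + 14·7.401²]/37 = 59.8991
SE = √(s_p²·(1/24+1/15)) = 2.5474
t = (42.667−40.933)/2.5474 = 0.6804
df = 37
p-value (one-sided, H₁ less) = 0.74977
At α=0.1: p ≥ α → fail to reject H₀

reject H₀: no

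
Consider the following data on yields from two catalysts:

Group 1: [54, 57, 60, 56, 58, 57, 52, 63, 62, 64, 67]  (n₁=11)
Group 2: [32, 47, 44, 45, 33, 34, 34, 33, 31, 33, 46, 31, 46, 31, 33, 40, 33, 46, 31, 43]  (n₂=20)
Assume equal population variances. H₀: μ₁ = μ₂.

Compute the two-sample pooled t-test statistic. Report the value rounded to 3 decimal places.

test statistic = 10.021

x̄₁=59.091, s₁=4.549, n₁=11
x̄₂=37.300, s₂=6.350, n₂=20
s_p² = [10·4.549² + 19·6.350²]/29 = 33.5555
SE = √(s_p²·(1/11+1/20)) = 2.1745
t = (59.091−37.300)/2.1745 = 10.0213
df = 29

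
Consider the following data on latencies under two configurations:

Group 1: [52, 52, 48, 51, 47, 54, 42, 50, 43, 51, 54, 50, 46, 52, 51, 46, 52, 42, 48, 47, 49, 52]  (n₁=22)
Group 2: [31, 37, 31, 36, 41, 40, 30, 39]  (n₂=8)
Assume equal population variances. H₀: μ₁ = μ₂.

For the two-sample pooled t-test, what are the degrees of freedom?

df = n₁ + n₂ − 2 = 22 + 8 − 2 = 28

degrees of freedom = 28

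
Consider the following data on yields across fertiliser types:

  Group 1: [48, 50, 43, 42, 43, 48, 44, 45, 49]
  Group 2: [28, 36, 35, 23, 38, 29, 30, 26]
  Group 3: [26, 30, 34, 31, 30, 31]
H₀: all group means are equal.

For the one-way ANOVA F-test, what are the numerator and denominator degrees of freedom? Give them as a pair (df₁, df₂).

k = 3 groups, N = 23 total
df = (k−1, N−k) = (3−1, 23−3) = (2, 20)

degrees of freedom = [2, 20]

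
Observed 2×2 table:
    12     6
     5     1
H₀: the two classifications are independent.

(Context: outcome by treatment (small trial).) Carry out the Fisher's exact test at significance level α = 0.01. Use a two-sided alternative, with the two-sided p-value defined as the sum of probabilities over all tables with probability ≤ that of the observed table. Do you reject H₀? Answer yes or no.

reject H₀: no

Margins: r₁=18, r₂=6, c₁=17, c₂=7, n=24
p_obs = C(18,12)·C(6,5)/C(24,17); sum pmf over tables with pmf ≤ p_obs
p-value (two-sided) = 0.62867
At α=0.01: p ≥ α → fail to reject H₀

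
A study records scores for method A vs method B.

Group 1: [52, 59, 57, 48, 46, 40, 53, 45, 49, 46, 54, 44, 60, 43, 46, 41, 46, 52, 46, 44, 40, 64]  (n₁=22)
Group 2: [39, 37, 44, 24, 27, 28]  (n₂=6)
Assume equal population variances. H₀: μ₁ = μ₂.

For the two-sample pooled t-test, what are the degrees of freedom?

df = n₁ + n₂ − 2 = 22 + 6 − 2 = 26

degrees of freedom = 26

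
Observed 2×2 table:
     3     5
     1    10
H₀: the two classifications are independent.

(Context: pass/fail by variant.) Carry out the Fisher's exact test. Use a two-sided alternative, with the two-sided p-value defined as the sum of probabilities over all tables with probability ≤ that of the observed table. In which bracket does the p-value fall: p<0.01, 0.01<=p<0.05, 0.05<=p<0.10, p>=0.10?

p-value bracket: p>=0.10

Margins: r₁=8, r₂=11, c₁=4, c₂=15, n=19
p_obs = C(8,3)·C(11,1)/C(19,4); sum pmf over tables with pmf ≤ p_obs
p-value (two-sided) = 0.26213
→ bracket: p>=0.10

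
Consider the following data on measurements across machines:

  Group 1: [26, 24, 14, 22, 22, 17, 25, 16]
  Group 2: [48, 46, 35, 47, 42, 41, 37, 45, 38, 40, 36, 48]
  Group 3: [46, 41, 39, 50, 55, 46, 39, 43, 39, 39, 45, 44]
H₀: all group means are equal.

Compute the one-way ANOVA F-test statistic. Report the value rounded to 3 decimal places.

Group means [20.75, 41.92, 43.83], grand mean 37.344
SSB = Σnᵢ(x̄ᵢ−x̄)² = 2959.135; SSW = ΣΣ(x−x̄ᵢ)² = 670.083
MSB = 2959.135/2 = 1479.5677; MSW = 670.083/29 = 23.1063
F = MSB/MSW = 64.0330
df = (2, 29)

test statistic = 64.033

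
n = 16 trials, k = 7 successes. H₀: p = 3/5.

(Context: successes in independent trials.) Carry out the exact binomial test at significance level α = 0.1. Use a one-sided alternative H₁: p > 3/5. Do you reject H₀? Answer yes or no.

Exact binomial: n=16, k=7, p₀=3/5=0.6000
P(X≥7) from Σ C(n,i)·p₀^i·(1−p₀)^(n−i)
p-value (one-sided, H₁ greater) = 0.94168
At α=0.1: p ≥ α → fail to reject H₀

reject H₀: no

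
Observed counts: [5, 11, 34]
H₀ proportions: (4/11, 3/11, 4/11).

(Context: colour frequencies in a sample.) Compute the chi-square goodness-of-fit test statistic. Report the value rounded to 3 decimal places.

test statistic = 23.828

n = 50; E_i = n·p_i = [18.18, 13.64, 18.18]
χ² = (5−18.18)²/18.18 + (11−13.64)²/13.64 + (34−18.18)²/18.18 = 23.8283
df = 2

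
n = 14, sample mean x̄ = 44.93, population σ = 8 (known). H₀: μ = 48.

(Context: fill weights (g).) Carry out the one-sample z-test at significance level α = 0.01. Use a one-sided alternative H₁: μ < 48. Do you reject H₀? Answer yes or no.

SE = σ/√n = 8/√14 = 2.1381
z = (x̄−μ₀)/SE = (44.93−48)/2.1381 = -1.4359
p-value (one-sided, H₁ less) = 0.07552
At α=0.01: p ≥ α → fail to reject H₀

reject H₀: no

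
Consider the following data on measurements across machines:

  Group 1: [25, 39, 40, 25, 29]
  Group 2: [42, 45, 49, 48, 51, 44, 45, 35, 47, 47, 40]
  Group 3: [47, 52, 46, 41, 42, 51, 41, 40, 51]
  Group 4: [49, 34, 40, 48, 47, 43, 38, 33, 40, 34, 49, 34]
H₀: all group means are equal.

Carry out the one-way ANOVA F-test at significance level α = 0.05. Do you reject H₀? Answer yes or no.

Group means [31.60, 44.82, 45.67, 40.75], grand mean 41.919
SSB = Σnᵢ(x̄ᵢ−x̄)² = 767.670; SSW = ΣΣ(x−x̄ᵢ)² = 1049.086
MSB = 767.670/3 = 255.8901; MSW = 1049.086/33 = 31.7905
F = MSB/MSW = 8.0493
df = (3, 33)
p-value (upper-tail) = 0.00037
At α=0.05: p < α → reject H₀

reject H₀: yes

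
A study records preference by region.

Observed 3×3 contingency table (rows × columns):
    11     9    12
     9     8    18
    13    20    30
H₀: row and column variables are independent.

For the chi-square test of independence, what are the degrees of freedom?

df = (r−1)(c−1) = (3−1)·(3−1) = 4

degrees of freedom = 4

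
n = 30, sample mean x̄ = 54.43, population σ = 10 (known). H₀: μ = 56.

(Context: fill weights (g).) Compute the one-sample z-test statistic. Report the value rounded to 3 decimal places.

SE = σ/√n = 10/√30 = 1.8257
z = (x̄−μ₀)/SE = (54.43−56)/1.8257 = -0.8599

test statistic = -0.860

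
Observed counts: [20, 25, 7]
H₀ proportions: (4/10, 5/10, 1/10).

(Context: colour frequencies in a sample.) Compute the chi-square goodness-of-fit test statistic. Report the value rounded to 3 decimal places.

n = 52; E_i = n·p_i = [20.80, 26.00, 5.20]
χ² = (20−20.80)²/20.80 + (25−26.00)²/26.00 + (7−5.20)²/5.20 = 0.6923
df = 2

test statistic = 0.692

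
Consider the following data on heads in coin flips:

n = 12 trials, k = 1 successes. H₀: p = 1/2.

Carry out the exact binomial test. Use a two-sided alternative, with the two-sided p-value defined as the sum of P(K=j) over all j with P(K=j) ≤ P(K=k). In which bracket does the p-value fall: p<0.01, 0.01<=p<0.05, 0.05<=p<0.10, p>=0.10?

Exact binomial: n=12, k=1, p₀=1/2=0.5000
P(X=j) = C(n,j)·p₀^j·(1−p₀)^(n−j); p = Σ P(X=j) over j with P(X=j) ≤ P(X=1)
p-value (two-sided) = 0.00635
→ bracket: p<0.01

p-value bracket: p<0.01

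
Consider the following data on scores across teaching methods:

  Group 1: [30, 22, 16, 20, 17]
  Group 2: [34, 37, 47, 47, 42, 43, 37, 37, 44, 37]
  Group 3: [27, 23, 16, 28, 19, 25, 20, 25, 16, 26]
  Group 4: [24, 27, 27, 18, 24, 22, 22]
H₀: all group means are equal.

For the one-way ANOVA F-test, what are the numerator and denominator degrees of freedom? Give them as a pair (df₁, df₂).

degrees of freedom = [3, 28]

k = 4 groups, N = 32 total
df = (k−1, N−k) = (4−1, 32−4) = (3, 28)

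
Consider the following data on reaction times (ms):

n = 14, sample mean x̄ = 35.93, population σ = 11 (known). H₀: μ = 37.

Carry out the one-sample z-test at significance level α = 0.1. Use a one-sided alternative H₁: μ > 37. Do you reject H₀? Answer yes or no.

reject H₀: no

SE = σ/√n = 11/√14 = 2.9399
z = (x̄−μ₀)/SE = (35.93−37)/2.9399 = -0.3640
p-value (one-sided, H₁ greater) = 0.64206
At α=0.1: p ≥ α → fail to reject H₀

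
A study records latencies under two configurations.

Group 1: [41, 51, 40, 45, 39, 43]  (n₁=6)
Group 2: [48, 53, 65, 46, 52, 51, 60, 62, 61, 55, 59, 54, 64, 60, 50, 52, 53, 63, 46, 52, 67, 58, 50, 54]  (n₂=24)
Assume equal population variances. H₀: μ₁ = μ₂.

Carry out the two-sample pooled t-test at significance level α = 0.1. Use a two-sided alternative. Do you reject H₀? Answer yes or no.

reject H₀: yes

x̄₁=43.167, s₁=4.401, n₁=6
x̄₂=55.625, s₂=6.092, n₂=24
s_p² = [5·4.401² + 23·6.092²]/28 = 33.9449
SE = √(s_p²·(1/6+1/24)) = 2.6593
t = (43.167−55.625)/2.6593 = -4.6848
df = 28
p-value (two-sided) = 0.00007
At α=0.1: p < α → reject H₀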